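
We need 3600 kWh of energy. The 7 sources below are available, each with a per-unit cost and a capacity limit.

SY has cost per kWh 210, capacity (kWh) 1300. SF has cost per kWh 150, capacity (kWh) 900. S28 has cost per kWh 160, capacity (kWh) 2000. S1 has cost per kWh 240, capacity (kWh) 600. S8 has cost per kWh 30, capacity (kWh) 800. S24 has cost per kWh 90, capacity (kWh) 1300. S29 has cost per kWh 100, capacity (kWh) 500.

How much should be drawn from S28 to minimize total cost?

100

Use sources in increasing cost order.
Take 800 from S8 at 30 — need 2800 more.
S24 (90): use full 1300 — 1500 kWh to go.
S29 (100): use full 500 — 1000 kWh to go.
SF (150): use full 900 — 100 kWh to go.
S28 at 160: take 100 of its 2000 — requirement met.
SY, S1: unused.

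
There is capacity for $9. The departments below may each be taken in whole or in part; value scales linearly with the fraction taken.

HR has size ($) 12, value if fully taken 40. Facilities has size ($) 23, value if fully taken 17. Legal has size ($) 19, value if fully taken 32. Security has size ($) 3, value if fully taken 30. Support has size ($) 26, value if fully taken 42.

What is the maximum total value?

Rank by value-to-size ratio: Security 30/3≈10, HR 40/12≈3.33, Legal 32/19≈1.68, Support 42/26≈1.62, Facilities 17/23≈0.739.
Take all of Security (3 $, value 30) → 6 $ left.
Only 6 $ remain; take 6/12 of HR for value 40×6/12 = 20.
Total value = 50.

50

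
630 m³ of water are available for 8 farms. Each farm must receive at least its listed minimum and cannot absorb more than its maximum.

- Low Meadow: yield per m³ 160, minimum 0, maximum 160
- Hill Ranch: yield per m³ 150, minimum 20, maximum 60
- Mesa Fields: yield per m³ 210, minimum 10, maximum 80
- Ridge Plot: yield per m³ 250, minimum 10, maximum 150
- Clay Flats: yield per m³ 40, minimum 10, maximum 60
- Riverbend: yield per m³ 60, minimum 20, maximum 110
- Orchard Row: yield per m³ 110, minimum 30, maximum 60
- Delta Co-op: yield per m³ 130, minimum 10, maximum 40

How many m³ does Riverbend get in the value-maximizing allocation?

Meeting every minimum uses 0+20+10+10+10+20+30+10 = 110 m³, leaving 520.
Highest yield per m³ first: Ridge Plot 250 > Mesa Fields 210 > Low Meadow 160 > Hill Ranch 150 > Delta Co-op 130 > Orchard Row 110 > Riverbend 60 > Clay Flats 40.
Ridge Plot takes 140 more to reach its cap of 150 ; 380 left.
Mesa Fields takes 70 more to reach its cap of 80 ; 310 left.
Give Low Meadow 160 more to hit its cap of 160 ; 150 left.
Give Hill Ranch 40 more to hit its cap of 60 ; 110 left.
Delta Co-op: +30 to 40 (cap) ; 80 left.
Orchard Row: +30 to 60 (cap) ; 50 left.
Riverbend has room for 90 more but only 50 remain, so it gets 70.

70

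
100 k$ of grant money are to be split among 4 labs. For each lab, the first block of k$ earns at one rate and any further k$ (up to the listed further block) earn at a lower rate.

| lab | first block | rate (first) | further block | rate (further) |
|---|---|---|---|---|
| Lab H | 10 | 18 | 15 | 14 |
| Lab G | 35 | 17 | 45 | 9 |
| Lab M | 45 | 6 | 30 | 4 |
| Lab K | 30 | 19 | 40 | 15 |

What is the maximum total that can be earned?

Order all 8 blocks by rate: Lab K/T1 19 > Lab H/T1 18 > Lab G/T1 17 > Lab K/T2 15 > Lab H/T2 14 > Lab G/T2 9 > Lab M/T1 6 > Lab M/T2 4.
Lab K/T1 (19): +30 ; 70 left.
Lab H/T1 (18): +10 ; 60 left.
Lab G T1 at 17: fill all 35 ; 25 left.
Lab K T2 at 15: only 25 left, fill 25.
Total = 19×30 + 18×10 + 17×35 + 15×25 = 1720.

1720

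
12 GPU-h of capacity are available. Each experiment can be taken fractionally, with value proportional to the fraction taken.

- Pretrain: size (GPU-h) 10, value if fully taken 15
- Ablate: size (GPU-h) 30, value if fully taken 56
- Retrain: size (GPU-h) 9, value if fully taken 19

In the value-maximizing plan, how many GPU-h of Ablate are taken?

3

Best value per unit of size first: Retrain 19/9≈2.11, Ablate 56/30≈1.87, Pretrain 15/10≈1.5.
All 9 GPU-h of Retrain fit (value 19) ; 3 remain.
3 GPU-h left: a 3/30 share of Ablate gives 56×3/30 = 5.6.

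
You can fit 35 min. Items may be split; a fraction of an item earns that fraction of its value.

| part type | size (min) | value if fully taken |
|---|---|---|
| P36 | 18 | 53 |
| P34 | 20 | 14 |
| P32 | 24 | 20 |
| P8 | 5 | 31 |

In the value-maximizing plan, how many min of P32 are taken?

12

Best value per unit of size first: P8 31/5≈6.2, P36 53/18≈2.94, P32 20/24≈0.833, P34 14/20≈0.7.
All 5 min of P8 fit (value 31) → 30 remain.
All 18 min of P36 fit (value 53) → 12 remain.
12 min left: a 12/24 share of P32 gives 20×12/24 = 10.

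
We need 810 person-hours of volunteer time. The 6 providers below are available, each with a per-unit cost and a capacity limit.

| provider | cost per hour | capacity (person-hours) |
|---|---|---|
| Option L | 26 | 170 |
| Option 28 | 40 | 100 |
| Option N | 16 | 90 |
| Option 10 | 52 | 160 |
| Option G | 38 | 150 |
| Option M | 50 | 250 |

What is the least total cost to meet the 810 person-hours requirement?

30660

Fill from the cheapest provider first.
Option N (16): use full 90 — 720 person-hours to go.
Option L at 26: take all 170 person-hours — 550 still needed.
Take 150 from Option G at 38 — need 400 more.
Take 100 from Option 28 at 40 — need 300 more.
Take 250 from Option M at 50 — need 50 more.
Option 10 (52): take the remaining 50 — done.
Cost = 90×16 + 170×26 + 150×38 + 100×40 + 250×50 + 50×52 = 30660.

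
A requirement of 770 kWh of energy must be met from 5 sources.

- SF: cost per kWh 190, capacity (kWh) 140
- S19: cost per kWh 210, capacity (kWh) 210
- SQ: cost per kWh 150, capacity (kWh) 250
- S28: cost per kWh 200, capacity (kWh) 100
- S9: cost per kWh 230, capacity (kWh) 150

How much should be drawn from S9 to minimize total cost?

70

Use sources in increasing cost order.
Take 250 from SQ at 150 — need 520 more.
SF (190): use full 140 — 380 kWh to go.
S28 (200): use full 100 — 280 kWh to go.
S19 at 210: take all 210 kWh — 70 still needed.
S9 (230): take the remaining 70 — done.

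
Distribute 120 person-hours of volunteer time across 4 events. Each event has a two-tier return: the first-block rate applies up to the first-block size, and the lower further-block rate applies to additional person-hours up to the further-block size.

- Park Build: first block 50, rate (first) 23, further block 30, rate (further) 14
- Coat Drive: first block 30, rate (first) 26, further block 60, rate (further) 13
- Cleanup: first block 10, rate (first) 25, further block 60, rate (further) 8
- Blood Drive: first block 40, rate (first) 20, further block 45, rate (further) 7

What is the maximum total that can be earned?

Rank every tier by rate: Coat Drive/first 26 > Cleanup/first 25 > Park Build/first 23 > Blood Drive/first 20 > Park Build/second 14 > Coat Drive/second 13 > Cleanup/second 8 > Blood Drive/second 7.
Coat Drive/first (26): +30 → 90 left.
Cleanup/first (25): +10 → 80 left.
Park Build first at 23: fill all 50 → 30 left.
30 remain; put them into Blood Drive first at 20.
Total = 26×30 + 25×10 + 23×50 + 20×30 = 2780.

2780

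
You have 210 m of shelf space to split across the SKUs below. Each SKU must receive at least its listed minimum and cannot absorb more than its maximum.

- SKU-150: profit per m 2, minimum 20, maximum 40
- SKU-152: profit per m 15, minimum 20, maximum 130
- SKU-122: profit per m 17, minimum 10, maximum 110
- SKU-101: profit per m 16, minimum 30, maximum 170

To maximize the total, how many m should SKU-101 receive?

Meeting every minimum uses 20+20+10+30 = 80 m, leaving 130.
Rank by profit per m: SKU-122 17 > SKU-101 16 > SKU-152 15 > SKU-150 2.
SKU-122 takes 100 more to reach its cap of 110 → 30 left.
SKU-101 has room for 140 more but only 30 remain, so it gets 60.

60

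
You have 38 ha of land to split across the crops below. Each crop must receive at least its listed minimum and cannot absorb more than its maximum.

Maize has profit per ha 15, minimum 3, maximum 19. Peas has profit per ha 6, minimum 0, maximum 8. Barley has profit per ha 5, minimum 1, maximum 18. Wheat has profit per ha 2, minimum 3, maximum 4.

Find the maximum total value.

379

Meeting every minimum uses 3+0+1+3 = 7 ha, leaving 31.
Order the crops by profit per ha: Maize 15 > Peas 6 > Barley 5 > Wheat 2.
Give Maize 16 more to hit its cap of 19 — 15 left.
Peas takes 8 more to reach its cap of 8 — 7 left.
Barley: +7 (room for 17) → 8. Pool exhausted.
Total = 15×19 + 6×8 + 5×8 + 2×3 = 379.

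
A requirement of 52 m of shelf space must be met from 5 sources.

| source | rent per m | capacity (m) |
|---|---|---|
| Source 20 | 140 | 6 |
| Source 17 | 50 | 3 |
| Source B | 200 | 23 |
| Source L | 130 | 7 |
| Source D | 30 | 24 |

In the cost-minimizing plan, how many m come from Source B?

12

Fill from the cheapest source first.
Source D at 30: take all 24 m — 28 still needed.
Source 17 (50): use full 3 — 25 m to go.
Take 7 from Source L at 130 — need 18 more.
Source 20 at 140: take all 6 m — 12 still needed.
Source B at 200: take 12 of its 23 — requirement met.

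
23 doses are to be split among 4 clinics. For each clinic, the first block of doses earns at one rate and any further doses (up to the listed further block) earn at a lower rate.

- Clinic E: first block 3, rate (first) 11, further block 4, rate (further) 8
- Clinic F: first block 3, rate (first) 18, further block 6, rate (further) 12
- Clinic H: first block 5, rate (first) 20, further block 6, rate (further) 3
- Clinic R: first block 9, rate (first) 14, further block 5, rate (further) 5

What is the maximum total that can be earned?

Treat each block as its own option and order by rate: Clinic H/T1 20 > Clinic F/T1 18 > Clinic R/T1 14 > Clinic F/T2 12 > Clinic E/T1 11 > Clinic E/T2 8 > Clinic R/T2 5 > Clinic H/T2 3.
Clinic H/T1 (20): +5 — 18 left.
Clinic F T1 at 18: fill all 3 — 15 left.
Clinic R/T1 (14): +9 — 6 left.
Clinic F T2 at 12: fill all 6 — 0 left.
Total = 20×5 + 18×3 + 14×9 + 12×6 = 352.

352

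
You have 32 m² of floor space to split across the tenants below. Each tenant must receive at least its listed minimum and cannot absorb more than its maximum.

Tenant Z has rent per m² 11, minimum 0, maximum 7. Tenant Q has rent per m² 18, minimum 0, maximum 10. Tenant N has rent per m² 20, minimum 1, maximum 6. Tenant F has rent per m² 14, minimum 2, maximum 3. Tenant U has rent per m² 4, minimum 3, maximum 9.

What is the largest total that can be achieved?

Meeting every minimum uses 0+0+1+2+3 = 6 m², leaving 26.
Highest rent per m² first: Tenant N 20 > Tenant Q 18 > Tenant F 14 > Tenant Z 11 > Tenant U 4.
Give Tenant N 5 more to hit its cap of 6 — 21 left.
Tenant Q takes 10 more to reach its cap of 10 — 11 left.
Give Tenant F 1 more to hit its cap of 3 — 10 left.
Give Tenant Z 7 more to hit its cap of 7 — 3 left.
Only 3 left; Tenant U takes them to reach 6.
Total = 11×7 + 18×10 + 20×6 + 14×3 + 4×6 = 443.

443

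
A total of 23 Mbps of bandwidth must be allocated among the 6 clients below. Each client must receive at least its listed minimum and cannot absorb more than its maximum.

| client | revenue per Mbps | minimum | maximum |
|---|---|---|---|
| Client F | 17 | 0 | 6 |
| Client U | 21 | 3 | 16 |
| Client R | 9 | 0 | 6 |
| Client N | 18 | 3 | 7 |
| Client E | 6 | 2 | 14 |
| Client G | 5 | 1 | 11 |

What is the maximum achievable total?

425

Meeting every minimum uses 0+3+0+3+2+1 = 9 Mbps, leaving 14.
Rank by revenue per Mbps: Client U 21 > Client N 18 > Client F 17 > Client R 9 > Client E 6 > Client G 5.
Give Client U 13 more to hit its cap of 16 → 1 left.
Only 1 left; Client N takes them to reach 4.
Total = 21×16 + 18×4 + 6×2 + 5×1 = 425.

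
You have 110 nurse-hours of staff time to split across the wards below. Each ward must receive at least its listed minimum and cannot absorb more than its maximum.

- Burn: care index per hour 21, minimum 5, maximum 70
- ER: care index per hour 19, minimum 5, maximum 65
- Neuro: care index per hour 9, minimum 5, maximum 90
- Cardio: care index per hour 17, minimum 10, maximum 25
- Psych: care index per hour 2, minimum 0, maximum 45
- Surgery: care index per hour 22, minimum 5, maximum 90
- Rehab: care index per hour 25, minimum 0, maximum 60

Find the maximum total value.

2465

Meeting every minimum uses 5+5+5+10+0+5+0 = 30 nurse-hours, leaving 80.
Rank by care index per hour: Rehab 25 > Surgery 22 > Burn 21 > ER 19 > Cardio 17 > Neuro 9 > Psych 2.
Rehab takes 60 more to reach its cap of 60 → 20 left.
Surgery: +20 (room for 85) → 25. Pool exhausted.
Total = 21×5 + 19×5 + 9×5 + 17×10 + 22×25 + 25×60 = 2465.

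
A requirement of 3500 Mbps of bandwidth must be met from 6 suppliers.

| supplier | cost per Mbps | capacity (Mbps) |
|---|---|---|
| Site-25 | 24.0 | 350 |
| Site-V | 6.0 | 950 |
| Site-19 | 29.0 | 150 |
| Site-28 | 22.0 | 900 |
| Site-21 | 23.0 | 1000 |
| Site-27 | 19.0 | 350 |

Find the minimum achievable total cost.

62350

Cheapest first:
Take 950 from Site-V at 6.0 — need 2550 more.
Site-27 at 19.0: take all 350 Mbps — 2200 still needed.
Site-28 at 22.0: take all 900 Mbps — 1300 still needed.
Site-21 (23.0): use full 1000 — 300 Mbps to go.
Site-25 (24.0): take the remaining 300 — done.
Site-19: unused.
Cost = 950×6.0 + 350×19.0 + 900×22.0 + 1000×23.0 + 300×24.0 = 62350.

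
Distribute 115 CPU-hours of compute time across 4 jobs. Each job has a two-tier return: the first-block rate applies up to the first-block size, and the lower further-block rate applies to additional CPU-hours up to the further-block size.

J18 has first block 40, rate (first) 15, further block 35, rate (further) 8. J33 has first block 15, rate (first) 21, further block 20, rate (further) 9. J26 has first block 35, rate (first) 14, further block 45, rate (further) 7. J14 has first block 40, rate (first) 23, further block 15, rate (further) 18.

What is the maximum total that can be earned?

2175

Order all 8 blocks by rate: J14/T1 23 > J33/T1 21 > J14/T2 18 > J18/T1 15 > J26/T1 14 > J33/T2 9 > J18/T2 8 > J26/T2 7.
J14 T1 at 23: fill all 40 → 75 left.
J33/T1 (21): +15 → 60 left.
J14/T2 (18): +15 → 45 left.
J18 T1 at 15: fill all 40 → 5 left.
J26 T1 at 14: only 5 left, fill 5.
Total = 23×40 + 21×15 + 18×15 + 15×40 + 14×5 = 2175.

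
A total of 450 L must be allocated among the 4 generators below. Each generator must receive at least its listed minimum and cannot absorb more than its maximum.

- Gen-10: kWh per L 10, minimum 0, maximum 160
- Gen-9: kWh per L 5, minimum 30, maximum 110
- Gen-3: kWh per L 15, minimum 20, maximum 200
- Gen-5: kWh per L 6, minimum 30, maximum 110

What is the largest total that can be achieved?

Meeting every minimum uses 0+30+20+30 = 80 L, leaving 370.
Order the generators by kWh per L: Gen-3 15 > Gen-10 10 > Gen-5 6 > Gen-9 5.
Gen-3: +180 to 200 (cap) → 190 left.
Gen-10 takes 160 more to reach its cap of 160 → 30 left.
Gen-5: +30 (room for 80) → 60. Pool exhausted.
Total = 10×160 + 5×30 + 15×200 + 6×60 = 5110.

5110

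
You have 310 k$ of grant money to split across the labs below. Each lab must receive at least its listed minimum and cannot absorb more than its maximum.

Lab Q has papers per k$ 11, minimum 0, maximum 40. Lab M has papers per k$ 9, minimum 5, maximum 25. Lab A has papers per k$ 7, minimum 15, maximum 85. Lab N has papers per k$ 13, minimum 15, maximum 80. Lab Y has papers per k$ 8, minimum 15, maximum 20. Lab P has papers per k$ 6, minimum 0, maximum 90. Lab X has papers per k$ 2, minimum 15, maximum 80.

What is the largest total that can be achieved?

Meeting every minimum uses 0+5+15+15+15+0+15 = 65 k$, leaving 245.
Highest papers per k$ first: Lab N 13 > Lab Q 11 > Lab M 9 > Lab Y 8 > Lab A 7 > Lab P 6 > Lab X 2.
Lab N: +65 to 80 (cap) → 180 left.
Lab Q: +40 to 40 (cap) → 140 left.
Lab M takes 20 more to reach its cap of 25 → 120 left.
Lab Y takes 5 more to reach its cap of 20 → 115 left.
Lab A: +70 to 85 (cap) → 45 left.
Lab P has room for 90 more but only 45 remain, so it gets 45.
Total = 11×40 + 9×25 + 7×85 + 13×80 + 8×20 + 6×45 + 2×15 = 2760.

2760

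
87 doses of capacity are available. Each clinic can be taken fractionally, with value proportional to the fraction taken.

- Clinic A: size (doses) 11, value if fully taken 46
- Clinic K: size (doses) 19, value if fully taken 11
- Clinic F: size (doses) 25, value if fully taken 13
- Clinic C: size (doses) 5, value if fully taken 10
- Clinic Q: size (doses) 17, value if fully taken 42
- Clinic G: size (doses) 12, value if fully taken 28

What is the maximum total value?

Rank by value-to-size ratio: Clinic A 46/11≈4.18, Clinic Q 42/17≈2.47, Clinic G 28/12≈2.33, Clinic C 10/5≈2, Clinic K 11/19≈0.579, Clinic F 13/25≈0.52.
Clinic A: take in full, 11 doses for value 46 → 76 left.
All 17 doses of Clinic Q fit (value 42) → 59 remain.
All 12 doses of Clinic G fit (value 28) → 47 remain.
All 5 doses of Clinic C fit (value 10) → 42 remain.
All 19 doses of Clinic K fit (value 11) → 23 remain.
Only 23 doses remain; take 23/25 of Clinic F for value 13×23/25 = 11.96.
Total value = 148.96.

148.96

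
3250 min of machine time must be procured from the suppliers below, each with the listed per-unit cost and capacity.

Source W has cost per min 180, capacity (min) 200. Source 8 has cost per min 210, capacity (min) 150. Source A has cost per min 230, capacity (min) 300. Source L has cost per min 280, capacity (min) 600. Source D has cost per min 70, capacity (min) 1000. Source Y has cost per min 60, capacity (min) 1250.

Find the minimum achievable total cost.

Cheapest first:
Source Y (60): use full 1250 → 2000 min to go.
Source D at 70: take all 1000 min → 1000 still needed.
Source W (180): use full 200 → 800 min to go.
Source 8 at 210: take all 150 min → 650 still needed.
Source A (230): use full 300 → 350 min to go.
Source L at 280: take 350 of its 600 → requirement met.
Cost = 1250×60 + 1000×70 + 200×180 + 150×210 + 300×230 + 350×280 = 379500.

379500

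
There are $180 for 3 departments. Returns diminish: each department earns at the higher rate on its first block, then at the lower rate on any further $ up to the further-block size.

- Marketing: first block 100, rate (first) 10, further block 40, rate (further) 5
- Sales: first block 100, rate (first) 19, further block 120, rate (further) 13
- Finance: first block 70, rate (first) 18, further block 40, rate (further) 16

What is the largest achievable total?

Treat each block as its own option and order by rate: Sales/first 19 > Finance/first 18 > Finance/second 16 > Sales/second 13 > Marketing/first 10 > Marketing/second 5.
Fill Sales first block (100 at 19) — 80 left.
Finance/first (18): +70 — 10 left.
Finance second at 16: only 10 left, fill 10.
Total = 19×100 + 18×70 + 16×10 = 3320.

3320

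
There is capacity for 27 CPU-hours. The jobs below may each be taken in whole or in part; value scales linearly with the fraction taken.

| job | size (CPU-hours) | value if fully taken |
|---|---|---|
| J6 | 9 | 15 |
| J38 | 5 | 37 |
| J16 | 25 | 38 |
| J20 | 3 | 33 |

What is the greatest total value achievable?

Rank by value-to-size ratio: J20 33/3≈11, J38 37/5≈7.4, J6 15/9≈1.67, J16 38/25≈1.52.
J20: take in full, 3 CPU-hours for value 33 ; 24 left.
All 5 CPU-hours of J38 fit (value 37) ; 19 remain.
J6: take in full, 9 CPU-hours for value 15 ; 10 left.
Fill the last 10 CPU-hours with part of J16: 10/25 of it earns 15.2.
Total value = 100.2.

100.2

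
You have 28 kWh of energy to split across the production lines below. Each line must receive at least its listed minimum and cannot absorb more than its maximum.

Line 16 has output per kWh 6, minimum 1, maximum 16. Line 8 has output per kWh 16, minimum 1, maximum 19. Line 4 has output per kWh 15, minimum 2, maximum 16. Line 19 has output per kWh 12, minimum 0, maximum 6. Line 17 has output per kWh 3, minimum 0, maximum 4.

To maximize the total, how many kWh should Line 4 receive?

Meeting every minimum uses 1+1+2+0+0 = 4 kWh, leaving 24.
Rank by output per kWh: Line 8 16 > Line 4 15 > Line 19 12 > Line 16 6 > Line 17 3.
Line 8: +18 to 19 (cap) — 6 left.
Line 4: +6 (room for 14) → 8. Pool exhausted.

8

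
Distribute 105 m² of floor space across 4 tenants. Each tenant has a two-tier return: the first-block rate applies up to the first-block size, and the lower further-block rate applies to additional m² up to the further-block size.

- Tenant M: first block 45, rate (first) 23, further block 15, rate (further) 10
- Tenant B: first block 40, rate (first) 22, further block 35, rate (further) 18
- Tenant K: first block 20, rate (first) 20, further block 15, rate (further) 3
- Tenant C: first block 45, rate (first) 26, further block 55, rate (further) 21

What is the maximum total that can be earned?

2535

Rank every tier by rate: Tenant C/tier1 26 > Tenant M/tier1 23 > Tenant B/tier1 22 > Tenant C/tier2 21 > Tenant K/tier1 20 > Tenant B/tier2 18 > Tenant M/tier2 10 > Tenant K/tier2 3.
Tenant C tier1 at 26: fill all 45 → 60 left.
Tenant M tier1 at 23: fill all 45 → 15 left.
15 remain; put them into Tenant B tier1 at 22.
Total = 26×45 + 23×45 + 22×15 = 2535.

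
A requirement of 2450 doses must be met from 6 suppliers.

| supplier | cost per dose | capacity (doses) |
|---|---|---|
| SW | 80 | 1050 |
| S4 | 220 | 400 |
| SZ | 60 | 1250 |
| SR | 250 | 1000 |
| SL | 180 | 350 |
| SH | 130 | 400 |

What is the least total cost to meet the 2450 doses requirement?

178500

Use suppliers in increasing cost order.
SZ (60): use full 1250 → 1200 doses to go.
Take 1050 from SW at 80 → need 150 more.
SH at 130: take 150 of its 400 → requirement met.
SL, S4, SR: unused.
Cost = 1250×60 + 1050×80 + 150×130 = 178500.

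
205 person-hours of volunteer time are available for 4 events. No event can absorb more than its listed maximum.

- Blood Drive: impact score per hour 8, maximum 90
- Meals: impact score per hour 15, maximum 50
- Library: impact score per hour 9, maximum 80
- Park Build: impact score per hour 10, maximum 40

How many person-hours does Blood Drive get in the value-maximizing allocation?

35

Rank by impact score per hour: Meals 15 > Park Build 10 > Library 9 > Blood Drive 8.
Give Meals 50 to hit its cap of 50 → 155 left.
Park Build takes 40 to reach its cap of 40 → 115 left.
Library takes 80 to reach its cap of 80 → 35 left.
Only 35 left; Blood Drive takes them to reach 35.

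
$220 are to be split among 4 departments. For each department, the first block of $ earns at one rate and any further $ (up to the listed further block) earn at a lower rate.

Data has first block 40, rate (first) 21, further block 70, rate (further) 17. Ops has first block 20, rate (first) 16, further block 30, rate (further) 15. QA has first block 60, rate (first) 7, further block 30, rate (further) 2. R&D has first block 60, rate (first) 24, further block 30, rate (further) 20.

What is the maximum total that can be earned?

Rank every tier by rate: R&D/tier1 24 > Data/tier1 21 > R&D/tier2 20 > Data/tier2 17 > Ops/tier1 16 > Ops/tier2 15 > QA/tier1 7 > QA/tier2 2.
R&D tier1 at 24: fill all 60 — 160 left.
Data tier1 at 21: fill all 40 — 120 left.
R&D tier2 at 20: fill all 30 — 90 left.
Data/tier2 (17): +70 — 20 left.
Ops/tier1 (16): +20 — 0 left.
Total = 24×60 + 21×40 + 20×30 + 17×70 + 16×20 = 4390.

4390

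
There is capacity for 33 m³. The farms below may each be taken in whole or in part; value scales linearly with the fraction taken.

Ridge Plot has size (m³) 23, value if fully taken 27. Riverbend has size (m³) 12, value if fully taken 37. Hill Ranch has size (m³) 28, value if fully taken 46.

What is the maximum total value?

71.5

Best value per unit of size first: Riverbend 37/12≈3.08, Hill Ranch 46/28≈1.64, Ridge Plot 27/23≈1.17.
All 12 m³ of Riverbend fit (value 37) ; 21 remain.
21 m³ left: a 21/28 share of Hill Ranch gives 46×21/28 = 34.5.
Total value = 71.5.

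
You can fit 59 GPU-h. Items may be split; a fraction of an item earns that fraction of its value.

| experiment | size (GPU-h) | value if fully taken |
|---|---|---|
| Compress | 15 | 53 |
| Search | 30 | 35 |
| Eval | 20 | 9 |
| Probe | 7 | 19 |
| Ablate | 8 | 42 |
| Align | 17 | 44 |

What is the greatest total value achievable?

Best value per unit of size first: Ablate 42/8≈5.25, Compress 53/15≈3.53, Probe 19/7≈2.71, Align 44/17≈2.59, Search 35/30≈1.17, Eval 9/20≈0.45.
Take all of Ablate (8 GPU-h, value 42) → 51 GPU-h left.
Compress: take in full, 15 GPU-h for value 53 → 36 left.
Probe: take in full, 7 GPU-h for value 19 → 29 left.
Take all of Align (17 GPU-h, value 44) → 12 GPU-h left.
Only 12 GPU-h remain; take 12/30 of Search for value 35×12/30 = 14.
Total value = 172.

172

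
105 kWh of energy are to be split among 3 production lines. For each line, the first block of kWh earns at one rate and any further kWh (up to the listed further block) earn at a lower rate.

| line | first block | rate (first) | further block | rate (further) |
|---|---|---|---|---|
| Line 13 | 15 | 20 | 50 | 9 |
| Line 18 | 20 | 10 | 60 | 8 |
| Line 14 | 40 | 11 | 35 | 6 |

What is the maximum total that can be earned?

Order all 6 blocks by rate: Line 13/tier1 20 > Line 14/tier1 11 > Line 18/tier1 10 > Line 13/tier2 9 > Line 18/tier2 8 > Line 14/tier2 6.
Line 13 tier1 at 20: fill all 15 → 90 left.
Line 14 tier1 at 11: fill all 40 → 50 left.
Line 18/tier1 (10): +20 → 30 left.
Line 13 tier2 at 9: only 30 left, fill 30.
Total = 20×15 + 11×40 + 10×20 + 9×30 = 1210.

1210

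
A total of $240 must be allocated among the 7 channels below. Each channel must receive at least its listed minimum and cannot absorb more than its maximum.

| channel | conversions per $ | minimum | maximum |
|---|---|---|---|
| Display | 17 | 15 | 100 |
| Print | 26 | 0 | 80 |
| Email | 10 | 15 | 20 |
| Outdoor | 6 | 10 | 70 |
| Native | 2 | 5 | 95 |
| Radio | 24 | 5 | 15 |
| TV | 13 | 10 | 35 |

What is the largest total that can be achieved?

4555

Meeting every minimum uses 15+0+15+10+5+5+10 = 60 $, leaving 180.
Order the channels by conversions per $: Print 26 > Radio 24 > Display 17 > TV 13 > Email 10 > Outdoor 6 > Native 2.
Print: +80 to 80 (cap) → 100 left.
Give Radio 10 more to hit its cap of 15 → 90 left.
Display: +85 to 100 (cap) → 5 left.
TV: +5 (room for 25) → 15. Pool exhausted.
Total = 17×100 + 26×80 + 10×15 + 6×10 + 2×5 + 24×15 + 13×15 = 4555.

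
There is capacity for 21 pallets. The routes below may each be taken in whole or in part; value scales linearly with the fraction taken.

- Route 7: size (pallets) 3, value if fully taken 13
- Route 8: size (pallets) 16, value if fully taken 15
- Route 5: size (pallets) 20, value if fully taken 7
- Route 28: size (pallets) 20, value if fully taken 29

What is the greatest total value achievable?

Best value per unit of size first: Route 7 13/3≈4.33, Route 28 29/20≈1.45, Route 8 15/16≈0.938, Route 5 7/20≈0.35.
Route 7: take in full, 3 pallets for value 13 → 18 left.
Only 18 pallets remain; take 18/20 of Route 28 for value 29×18/20 = 26.1.
Total value = 39.1.

39.1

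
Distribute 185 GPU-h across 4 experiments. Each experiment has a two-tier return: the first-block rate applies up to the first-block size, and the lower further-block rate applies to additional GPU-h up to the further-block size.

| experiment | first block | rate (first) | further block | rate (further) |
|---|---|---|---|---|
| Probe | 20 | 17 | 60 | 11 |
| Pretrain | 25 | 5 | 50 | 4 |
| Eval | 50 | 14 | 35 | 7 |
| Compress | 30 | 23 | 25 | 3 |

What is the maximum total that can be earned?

2565

Rank every tier by rate: Compress/T1 23 > Probe/T1 17 > Eval/T1 14 > Probe/T2 11 > Eval/T2 7 > Pretrain/T1 5 > Pretrain/T2 4 > Compress/T2 3.
Fill Compress T1 block (30 at 23) — 155 left.
Probe/T1 (17): +20 — 135 left.
Eval/T1 (14): +50 — 85 left.
Fill Probe T2 block (60 at 11) — 25 left.
Eval T2 at 7: only 25 left, fill 25.
Total = 23×30 + 17×20 + 14×50 + 11×60 + 7×25 = 2565.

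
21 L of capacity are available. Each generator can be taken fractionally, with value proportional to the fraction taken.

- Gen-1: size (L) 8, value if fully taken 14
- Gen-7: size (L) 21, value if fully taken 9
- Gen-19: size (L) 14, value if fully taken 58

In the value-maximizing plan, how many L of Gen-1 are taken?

7

Rank by value-to-size ratio: Gen-19 58/14≈4.14, Gen-1 14/8≈1.75, Gen-7 9/21≈0.429.
Gen-19: take in full, 14 L for value 58 — 7 left.
Fill the last 7 L with part of Gen-1: 7/8 of it earns 12.25.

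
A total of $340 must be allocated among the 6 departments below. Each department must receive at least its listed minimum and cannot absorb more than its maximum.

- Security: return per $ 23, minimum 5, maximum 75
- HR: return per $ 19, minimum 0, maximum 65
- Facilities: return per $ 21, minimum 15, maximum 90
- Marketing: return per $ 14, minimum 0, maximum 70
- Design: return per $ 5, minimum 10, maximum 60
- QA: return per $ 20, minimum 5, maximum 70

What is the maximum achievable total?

Meeting every minimum uses 5+0+15+0+10+5 = 35 $, leaving 305.
Order the departments by return per $: Security 23 > Facilities 21 > QA 20 > HR 19 > Marketing 14 > Design 5.
Security: +70 to 75 (cap) — 235 left.
Facilities takes 75 more to reach its cap of 90 — 160 left.
QA: +65 to 70 (cap) — 95 left.
HR: +65 to 65 (cap) — 30 left.
Marketing has room for 70 more but only 30 remain, so it gets 30.
Total = 23×75 + 19×65 + 21×90 + 14×30 + 5×10 + 20×70 = 6720.

6720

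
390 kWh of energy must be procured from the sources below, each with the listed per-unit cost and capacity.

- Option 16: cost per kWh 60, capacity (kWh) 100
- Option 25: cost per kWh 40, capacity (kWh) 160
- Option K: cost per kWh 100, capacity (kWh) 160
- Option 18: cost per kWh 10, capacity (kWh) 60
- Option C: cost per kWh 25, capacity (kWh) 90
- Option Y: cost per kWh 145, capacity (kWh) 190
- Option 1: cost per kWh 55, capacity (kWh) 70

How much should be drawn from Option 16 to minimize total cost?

Fill from the cheapest source first.
Option 18 at 10: take all 60 kWh ; 330 still needed.
Take 90 from Option C at 25 ; need 240 more.
Option 25 at 40: take all 160 kWh ; 80 still needed.
Option 1 at 55: take all 70 kWh ; 10 still needed.
Take 10 from Option 16 at 60 to finish.
Option K, Option Y: unused.

10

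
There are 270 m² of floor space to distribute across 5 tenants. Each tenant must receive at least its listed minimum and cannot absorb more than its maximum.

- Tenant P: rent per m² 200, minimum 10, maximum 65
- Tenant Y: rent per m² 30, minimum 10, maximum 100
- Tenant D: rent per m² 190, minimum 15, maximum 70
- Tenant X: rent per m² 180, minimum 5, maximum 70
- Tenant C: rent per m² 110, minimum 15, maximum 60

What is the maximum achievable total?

Meeting every minimum uses 10+10+15+5+15 = 55 m², leaving 215.
Rank by rent per m²: Tenant P 200 > Tenant D 190 > Tenant X 180 > Tenant C 110 > Tenant Y 30.
Give Tenant P 55 more to hit its cap of 65 — 160 left.
Tenant D takes 55 more to reach its cap of 70 — 105 left.
Tenant X takes 65 more to reach its cap of 70 — 40 left.
Only 40 left; Tenant C takes them to reach 55.
Total = 200×65 + 30×10 + 190×70 + 180×70 + 110×55 = 45250.

45250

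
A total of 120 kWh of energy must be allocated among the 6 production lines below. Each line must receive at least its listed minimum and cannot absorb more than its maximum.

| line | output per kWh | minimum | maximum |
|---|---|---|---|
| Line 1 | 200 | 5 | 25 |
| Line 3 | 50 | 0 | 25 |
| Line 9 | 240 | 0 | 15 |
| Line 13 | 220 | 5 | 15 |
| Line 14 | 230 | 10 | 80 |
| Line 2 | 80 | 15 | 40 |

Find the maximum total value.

25300

Meeting every minimum uses 5+0+0+5+10+15 = 35 kWh, leaving 85.
Highest output per kWh first: Line 9 240 > Line 14 230 > Line 13 220 > Line 1 200 > Line 2 80 > Line 3 50.
Line 9: +15 to 15 (cap) ; 70 left.
Give Line 14 70 more to hit its cap of 80 ; 0 left.
Total = 200×5 + 240×15 + 220×5 + 230×80 + 80×15 = 25300.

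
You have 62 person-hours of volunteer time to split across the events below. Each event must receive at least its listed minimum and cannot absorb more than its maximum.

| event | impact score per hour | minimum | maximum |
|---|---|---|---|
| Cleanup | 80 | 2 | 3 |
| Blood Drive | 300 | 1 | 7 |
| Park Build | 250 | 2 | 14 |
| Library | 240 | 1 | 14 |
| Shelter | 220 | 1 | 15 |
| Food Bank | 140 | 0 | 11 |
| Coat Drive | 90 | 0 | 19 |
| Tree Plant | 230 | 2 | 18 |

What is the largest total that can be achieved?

Meeting every minimum uses 2+1+2+1+1+0+0+2 = 9 person-hours, leaving 53.
Rank by impact score per hour: Blood Drive 300 > Park Build 250 > Library 240 > Tree Plant 230 > Shelter 220 > Food Bank 140 > Coat Drive 90 > Cleanup 80.
Give Blood Drive 6 more to hit its cap of 7 ; 47 left.
Park Build takes 12 more to reach its cap of 14 ; 35 left.
Give Library 13 more to hit its cap of 14 ; 22 left.
Tree Plant takes 16 more to reach its cap of 18 ; 6 left.
Shelter has room for 14 more but only 6 remain, so it gets 7.
Total = 80×2 + 300×7 + 250×14 + 240×14 + 220×7 + 230×18 = 14800.

14800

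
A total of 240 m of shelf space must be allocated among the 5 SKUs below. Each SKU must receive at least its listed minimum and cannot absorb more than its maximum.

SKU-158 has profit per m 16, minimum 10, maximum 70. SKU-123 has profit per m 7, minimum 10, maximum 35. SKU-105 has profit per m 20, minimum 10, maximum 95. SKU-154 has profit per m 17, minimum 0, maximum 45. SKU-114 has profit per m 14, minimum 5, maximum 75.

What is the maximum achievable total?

4135

Meeting every minimum uses 10+10+10+0+5 = 35 m, leaving 205.
Rank by profit per m: SKU-105 20 > SKU-154 17 > SKU-158 16 > SKU-114 14 > SKU-123 7.
SKU-105: +85 to 95 (cap) → 120 left.
SKU-154 takes 45 more to reach its cap of 45 → 75 left.
Give SKU-158 60 more to hit its cap of 70 → 15 left.
SKU-114: +15 (room for 70) → 20. Pool exhausted.
Total = 16×70 + 7×10 + 20×95 + 17×45 + 14×20 = 4135.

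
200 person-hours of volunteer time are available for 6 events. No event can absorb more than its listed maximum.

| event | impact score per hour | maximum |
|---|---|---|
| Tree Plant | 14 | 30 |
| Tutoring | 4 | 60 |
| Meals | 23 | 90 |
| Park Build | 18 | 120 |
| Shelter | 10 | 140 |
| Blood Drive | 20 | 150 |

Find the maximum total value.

4270

Order the events by impact score per hour: Meals 23 > Blood Drive 20 > Park Build 18 > Tree Plant 14 > Shelter 10 > Tutoring 4.
Meals takes 90 to reach its cap of 90 → 110 left.
Blood Drive: +110 (room for 150) → 110. Pool exhausted.
Total = 23×90 + 20×110 = 4270.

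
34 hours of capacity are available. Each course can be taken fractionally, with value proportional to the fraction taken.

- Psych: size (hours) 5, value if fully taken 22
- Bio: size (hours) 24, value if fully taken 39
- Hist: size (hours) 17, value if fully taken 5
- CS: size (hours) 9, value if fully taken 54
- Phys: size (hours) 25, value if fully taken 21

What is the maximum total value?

Sort by value density: CS 54/9≈6, Psych 22/5≈4.4, Bio 39/24≈1.62, Phys 21/25≈0.84, Hist 5/17≈0.294.
All 9 hours of CS fit (value 54) → 25 remain.
All 5 hours of Psych fit (value 22) → 20 remain.
20 hours left: a 20/24 share of Bio gives 39×20/24 = 32.5.
Total value = 108.5.

108.5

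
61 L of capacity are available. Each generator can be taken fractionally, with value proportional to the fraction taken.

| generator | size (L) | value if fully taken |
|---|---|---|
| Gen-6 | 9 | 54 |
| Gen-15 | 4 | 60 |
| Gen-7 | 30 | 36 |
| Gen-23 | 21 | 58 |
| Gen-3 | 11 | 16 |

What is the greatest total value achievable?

207.2

Sort by value density: Gen-15 60/4≈15, Gen-6 54/9≈6, Gen-23 58/21≈2.76, Gen-3 16/11≈1.45, Gen-7 36/30≈1.2.
Gen-15: take in full, 4 L for value 60 → 57 left.
Take all of Gen-6 (9 L, value 54) → 48 L left.
All 21 L of Gen-23 fit (value 58) → 27 remain.
Gen-3: take in full, 11 L for value 16 → 16 left.
16 L left: a 16/30 share of Gen-7 gives 36×16/30 = 19.2.
Total value = 207.2.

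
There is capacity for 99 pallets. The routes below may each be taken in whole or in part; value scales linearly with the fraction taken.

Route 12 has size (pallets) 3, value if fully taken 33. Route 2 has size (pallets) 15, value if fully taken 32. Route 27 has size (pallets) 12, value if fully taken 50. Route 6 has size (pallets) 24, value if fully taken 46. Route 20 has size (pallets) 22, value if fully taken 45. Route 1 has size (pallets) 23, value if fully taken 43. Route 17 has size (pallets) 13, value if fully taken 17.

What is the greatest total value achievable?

249

Sort by value density: Route 12 33/3≈11, Route 27 50/12≈4.17, Route 2 32/15≈2.13, Route 20 45/22≈2.05, Route 6 46/24≈1.92, Route 1 43/23≈1.87, Route 17 17/13≈1.31.
All 3 pallets of Route 12 fit (value 33) ; 96 remain.
All 12 pallets of Route 27 fit (value 50) ; 84 remain.
Route 2: take in full, 15 pallets for value 32 ; 69 left.
Route 20: take in full, 22 pallets for value 45 ; 47 left.
Take all of Route 6 (24 pallets, value 46) ; 23 pallets left.
Route 1: take in full, 23 pallets for value 43 ; 0 left.
Total value = 249.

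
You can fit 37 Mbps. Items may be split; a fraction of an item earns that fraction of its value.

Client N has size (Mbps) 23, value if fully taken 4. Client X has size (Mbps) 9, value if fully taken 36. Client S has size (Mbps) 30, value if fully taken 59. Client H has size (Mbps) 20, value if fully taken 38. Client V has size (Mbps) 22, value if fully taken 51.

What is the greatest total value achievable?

Rank by value-to-size ratio: Client X 36/9≈4, Client V 51/22≈2.32, Client S 59/30≈1.97, Client H 38/20≈1.9, Client N 4/23≈0.174.
All 9 Mbps of Client X fit (value 36) — 28 remain.
Take all of Client V (22 Mbps, value 51) — 6 Mbps left.
Fill the last 6 Mbps with part of Client S: 6/30 of it earns 11.8.
Total value = 98.8.

98.8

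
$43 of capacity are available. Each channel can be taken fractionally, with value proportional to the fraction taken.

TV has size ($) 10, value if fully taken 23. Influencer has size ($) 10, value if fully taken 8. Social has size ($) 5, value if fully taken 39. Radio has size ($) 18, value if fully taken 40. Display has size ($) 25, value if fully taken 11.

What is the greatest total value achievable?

Rank by value-to-size ratio: Social 39/5≈7.8, TV 23/10≈2.3, Radio 40/18≈2.22, Influencer 8/10≈0.8, Display 11/25≈0.44.
All 5 $ of Social fit (value 39) → 38 remain.
TV: take in full, 10 $ for value 23 → 28 left.
Radio: take in full, 18 $ for value 40 → 10 left.
Take all of Influencer (10 $, value 8) → 0 $ left.
Total value = 110.

110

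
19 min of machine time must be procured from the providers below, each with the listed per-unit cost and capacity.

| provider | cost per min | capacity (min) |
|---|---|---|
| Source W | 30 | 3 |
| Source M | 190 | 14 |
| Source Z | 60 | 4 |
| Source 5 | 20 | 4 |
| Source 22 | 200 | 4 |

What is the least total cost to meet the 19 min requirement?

Cheapest first:
Source 5 at 20: take all 4 min ; 15 still needed.
Take 3 from Source W at 30 ; need 12 more.
Source Z at 60: take all 4 min ; 8 still needed.
Source M at 190: take 8 of its 14 ; requirement met.
Source 22: unused.
Cost = 4×20 + 3×30 + 4×60 + 8×190 = 1930.

1930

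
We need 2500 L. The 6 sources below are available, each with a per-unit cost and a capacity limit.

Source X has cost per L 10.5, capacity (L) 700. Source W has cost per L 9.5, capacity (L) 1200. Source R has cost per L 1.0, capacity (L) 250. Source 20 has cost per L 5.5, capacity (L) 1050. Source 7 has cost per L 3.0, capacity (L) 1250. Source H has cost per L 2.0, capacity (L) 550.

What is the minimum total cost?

7575

Fill from the cheapest source first.
Source R (1.0): use full 250 → 2250 L to go.
Take 550 from Source H at 2.0 → need 1700 more.
Take 1250 from Source 7 at 3.0 → need 450 more.
Source 20 (5.5): take the remaining 450 → done.
Source W, Source X: unused.
Cost = 250×1.0 + 550×2.0 + 1250×3.0 + 450×5.5 = 7575.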